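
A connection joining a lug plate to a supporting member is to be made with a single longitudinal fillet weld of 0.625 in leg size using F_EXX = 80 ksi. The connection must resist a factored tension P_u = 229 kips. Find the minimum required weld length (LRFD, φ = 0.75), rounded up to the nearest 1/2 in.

L = 14.5 in

Throat t_e = 0.707 × 0.625 = 0.4419 in.
φr_n = 0.75 × 0.6 × 80 × 0.4419 = 15.91 kips/in.
L_req = P_u / φr_n = 229 / 15.91 = 14.4 in total.
Round up → use L = 14.5 in.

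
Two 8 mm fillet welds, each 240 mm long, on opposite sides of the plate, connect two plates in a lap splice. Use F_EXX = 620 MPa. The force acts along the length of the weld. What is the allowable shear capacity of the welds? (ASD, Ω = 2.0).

Effective throat t_e = 0.707 × 8 = 5.656 mm.
Total length L = 480 mm; A_we = 5.656 × 480 = 2715 mm².
F_nw = 0.6 F_EXX = 0.6 × 620 = 372 MPa.
R_n = 372 × 2715 × 10⁻³ = 1010 kN; R_n/Ω = 1010/2.0 = 505 kN.

R_n/Ω ≈ 505 kN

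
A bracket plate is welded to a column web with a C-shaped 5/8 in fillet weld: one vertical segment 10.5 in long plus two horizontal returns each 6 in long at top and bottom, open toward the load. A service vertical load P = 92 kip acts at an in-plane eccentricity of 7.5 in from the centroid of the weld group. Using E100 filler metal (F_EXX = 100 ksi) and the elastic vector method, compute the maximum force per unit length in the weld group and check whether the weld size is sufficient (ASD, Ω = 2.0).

Total weld length L_w = 22.5 in. Treat welds as unit-width lines.
Centroid: x̄ = 2×6×3 / 22.5 = 1.6 in from the vertical weld.
Polar moment about centroid: J = I_x + I_y = [10.5³/12 + 2×6×5.25²] + [10.5×1.6² + 2(6³/12 + 6×1.4²)] = 513.6 in³.
Direct shear f_v = P/L_w = 92 / 22.5 = 4.089 kip/in (vertical).
Torsion M = P·e = 92 × 7.5 = 690 kip·in.
Critical point at (x, y) = (4.4, 5.25) from centroid. f_tx = M·y/J = 7.053 kip/in; f_ty = M·x/J = 5.911 kip/in.
Resultant f_max = √[f_tx² + (f_v + f_ty)²] = √[7.053² + (4.089 + 5.911)²] = 12.24 kip/in.
Capacity per unit length: r_n/Ω = (1/2.0) × 0.6 × 100 × (0.707 × 0.625) = 13.26 kip/in.
12.24 ≤ 13.26 → adequate.

f_max ≈ 12.2 kip/in; adequate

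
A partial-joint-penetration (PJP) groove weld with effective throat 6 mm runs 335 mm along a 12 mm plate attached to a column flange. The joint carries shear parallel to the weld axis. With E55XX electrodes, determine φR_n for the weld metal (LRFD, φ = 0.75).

φR_n ≈ 497 kN

E55XX → F_EXX = 550 MPa.
Effective throat (given) t_e = 6 mm.
A_we = 6 × 335 = 2010 mm².
F_nw = 0.6 F_EXX = 330 MPa.
φR_n = 0.75 × 330 × 2010 × 10⁻³ = 497.5 kN.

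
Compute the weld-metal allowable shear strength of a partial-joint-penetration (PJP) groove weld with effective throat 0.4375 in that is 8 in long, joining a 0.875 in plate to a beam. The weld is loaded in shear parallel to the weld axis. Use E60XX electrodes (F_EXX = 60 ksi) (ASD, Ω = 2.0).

Effective throat (given) t_e = 0.4375 in.
A_we = 0.4375 × 8 = 3.5 in².
F_nw = 0.6 F_EXX = 36 ksi.
R_n/Ω = (36 × 3.5) / 2.0 = 63 kip.

R_n/Ω ≈ 63 kip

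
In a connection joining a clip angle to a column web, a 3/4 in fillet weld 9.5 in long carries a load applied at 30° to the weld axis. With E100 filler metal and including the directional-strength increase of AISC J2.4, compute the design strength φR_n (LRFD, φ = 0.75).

φR_n ≈ 267 kip

E100XX → F_EXX = 100 ksi.
t_e = 0.707 × 0.75 = 0.5302 in; A_we = 0.5302 × 9.5 = 5.037 in².
Directional factor: 1.0 + 0.5 sin^1.5(30°) = 1.177.
F_nw = 0.6 × 100 × 1.177 = 70.61 ksi.
φR_n = 0.75 × 70.61 × 5.037 = 266.8 kip.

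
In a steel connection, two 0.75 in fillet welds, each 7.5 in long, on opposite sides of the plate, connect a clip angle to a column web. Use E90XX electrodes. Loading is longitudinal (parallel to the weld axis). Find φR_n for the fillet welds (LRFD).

φR_n ≈ 322 kip

E90XX → F_EXX = 90 ksi.
Effective throat t_e = 0.707 × 0.75 = 0.5302 in.
Total length L = 15 in; A_we = 0.5302 × 15 = 7.954 in².
F_nw = 0.6 F_EXX = 0.6 × 90 = 54 ksi.
φR_n = 0.75 × 54 × 7.954 = 322.1 kip.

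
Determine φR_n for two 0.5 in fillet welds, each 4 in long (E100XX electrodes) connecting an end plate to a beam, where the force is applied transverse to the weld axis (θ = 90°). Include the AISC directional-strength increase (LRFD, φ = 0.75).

E100XX → F_EXX = 100 ksi.
t_e = 0.707 × 0.5 = 0.3535 in; A_we = 0.3535 × 8 = 2.828 in².
Directional factor: 1.0 + 0.5 sin^1.5(90°) = 1.5.
F_nw = 0.6 × 100 × 1.5 = 90 ksi.
φR_n = 0.75 × 90 × 2.828 = 190.9 kip.

φR_n ≈ 191 kip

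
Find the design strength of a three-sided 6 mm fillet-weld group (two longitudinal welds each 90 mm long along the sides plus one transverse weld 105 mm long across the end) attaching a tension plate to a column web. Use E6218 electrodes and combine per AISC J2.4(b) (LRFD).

φR_n ≈ 367 kN

E62XX → F_EXX = 620 MPa.
t_e = 0.707 × 6 = 4.242 mm.
R_nwl = 0.6 × 620 × 4.242 × 180 × 10⁻³ = 284 kN (longitudinal, 2 welds).
R_nwt = 0.6 × 620 × 4.242 × 105 × 10⁻³ = 165.7 kN (transverse, base value).
(i) R_nwl + R_nwt = 449.7 kN; (ii) 0.85 R_nwl + 1.5 R_nwt = 490 kN.
R_n = max = 490 kN [governs: (ii)]; φR_n = 367.5 kN.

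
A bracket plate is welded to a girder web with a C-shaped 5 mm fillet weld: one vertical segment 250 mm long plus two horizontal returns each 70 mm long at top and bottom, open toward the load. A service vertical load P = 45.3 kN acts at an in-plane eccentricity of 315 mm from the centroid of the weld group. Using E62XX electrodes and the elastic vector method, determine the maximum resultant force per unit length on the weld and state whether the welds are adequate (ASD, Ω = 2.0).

f_max ≈ 595 N/mm; adequate

E62XX → F_EXX = 620 MPa.
Total weld length L_w = 390 mm. Treat welds as unit-width lines.
Centroid: x̄ = 2×70×35 / 390 = 12.56 mm from the vertical weld.
Polar moment about centroid: J = I_x + I_y = [250³/12 + 2×70×125²] + [250×12.56² + 2(70³/12 + 70×22.44²)] = 3657000 mm³.
Direct shear f_v = P/L_w = 45.3×10³ / 390 = 116.2 N/mm (vertical).
Torsion M = P·e = 45.3×10³ × 315 = 14270000 N·mm.
Critical point at (x, y) = (57.44, 125) from centroid. f_tx = M·y/J = 487.8 N/mm; f_ty = M·x/J = 224.1 N/mm.
Resultant f_max = √[f_tx² + (f_v + f_ty)²] = √[487.8² + (116.2 + 224.1)²] = 594.8 N/mm.
Capacity per unit length: r_n/Ω = (1/2.0) × 0.6 × 620 × (0.707 × 5) = 657.5 N/mm.
594.8 ≤ 657.5 → adequate.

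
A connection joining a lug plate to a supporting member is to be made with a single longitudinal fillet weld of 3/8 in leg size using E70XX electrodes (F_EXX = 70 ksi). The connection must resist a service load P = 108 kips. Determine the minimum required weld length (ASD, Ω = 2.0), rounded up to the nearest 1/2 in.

Throat t_e = 0.707 × 0.375 = 0.2651 in.
r_n/Ω = (0.6 × 70 × 0.2651) / 2.0 = 5.568 kip/in.
L_req = P / (r_n/Ω) = 108 / 5.568 = 19.4 in total.
Round up → use L = 19.5 in.

L = 19.5 in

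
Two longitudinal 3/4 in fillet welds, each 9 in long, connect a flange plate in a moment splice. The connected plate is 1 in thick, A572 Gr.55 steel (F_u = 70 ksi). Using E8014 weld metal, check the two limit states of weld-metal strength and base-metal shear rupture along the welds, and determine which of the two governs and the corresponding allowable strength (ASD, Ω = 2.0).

E80XX → F_EXX = 80 ksi.
t_e = 0.707 × 0.75 = 0.5302 in; L = 18 in.
Weld metal: R_n/Ω = (1/2.0) × 0.6 × 80 × 0.5302 × 18 = 229.1 kips.
Base metal (shear rupture): R_n/Ω = (1/2.0) × 0.6 × 70 × 1 × 18 = 378 kips.
Governing: weld metal.

R_n/Ω ≈ 229 kips (weld metal governs)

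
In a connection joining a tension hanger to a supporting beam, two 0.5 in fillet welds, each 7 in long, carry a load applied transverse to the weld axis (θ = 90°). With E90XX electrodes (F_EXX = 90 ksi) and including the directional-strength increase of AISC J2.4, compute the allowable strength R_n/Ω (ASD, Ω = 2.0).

R_n/Ω ≈ 200 kips

t_e = 0.707 × 0.5 = 0.3535 in; A_we = 0.3535 × 14 = 4.949 in².
Directional factor: 1.0 + 0.5 sin^1.5(90°) = 1.5.
F_nw = 0.6 × 90 × 1.5 = 81 ksi.
R_n/Ω = (81 × 4.949) / 2.0 = 200.4 kips.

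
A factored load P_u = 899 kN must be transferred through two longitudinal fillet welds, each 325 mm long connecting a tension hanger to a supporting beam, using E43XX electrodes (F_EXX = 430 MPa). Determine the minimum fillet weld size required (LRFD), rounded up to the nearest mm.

w = 11 mm

Total weld length L = 650 mm.
Required throat t_e = P_u / (φ × 0.6 F_EXX × L) = 899 / (0.75 × 0.6 × 430 × 650 × 10⁻³) = 7.148 mm.
Required leg w = t_e / 0.707 = 10.11 mm → use 11 mm.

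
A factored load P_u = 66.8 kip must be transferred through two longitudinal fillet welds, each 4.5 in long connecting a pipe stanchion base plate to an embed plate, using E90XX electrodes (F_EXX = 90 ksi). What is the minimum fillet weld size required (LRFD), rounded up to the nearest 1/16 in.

Total weld length L = 9 in.
Required throat t_e = P_u / (φ × 0.6 F_EXX × L) = 66.8 / (0.75 × 0.6 × 90 × 9) = 0.1833 in.
Required leg w = t_e / 0.707 = 0.2592 in → use 5/16 in.

w = 5/16 in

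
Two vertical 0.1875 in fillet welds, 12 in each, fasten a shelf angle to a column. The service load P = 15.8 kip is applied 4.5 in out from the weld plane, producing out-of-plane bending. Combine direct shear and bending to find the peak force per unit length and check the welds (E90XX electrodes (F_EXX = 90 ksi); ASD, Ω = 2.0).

f_max ≈ 1.62 kip/in; adequate

L_w = 2 × 12 = 24 in; section modulus (unit throat) S = 2 × L²/6 = 48 in².
Direct shear f_v = P/L_w = 15.8/24 = 0.6583 kip/in.
Moment M = P × e = 15.8 × 4.5 = 71.1 kip·in; bending f_b = M/S = 1.481 kip/in.
f_max = √(f_v² + f_b²) = √(0.6583² + 1.481²) = 1.621 kip/in.
r_n/Ω = (1/2.0) × 0.6 × 90 × (0.707 × 0.1875) = 3.579 kip/in → adequate.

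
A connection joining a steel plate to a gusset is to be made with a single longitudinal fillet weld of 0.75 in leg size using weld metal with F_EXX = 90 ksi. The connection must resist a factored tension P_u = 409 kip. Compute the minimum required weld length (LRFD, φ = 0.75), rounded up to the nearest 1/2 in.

Throat t_e = 0.707 × 0.75 = 0.5302 in.
φr_n = 0.75 × 0.6 × 90 × 0.5302 = 21.48 kip/in.
L_req = P_u / φr_n = 409 / 21.48 = 19.05 in total.
Round up → use L = 19.5 in.

L = 19.5 in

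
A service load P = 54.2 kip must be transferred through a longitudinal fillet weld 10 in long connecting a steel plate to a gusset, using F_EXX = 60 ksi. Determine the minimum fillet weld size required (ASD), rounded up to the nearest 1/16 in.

Total weld length L = 10 in.
Required throat t_e = P × Ω / (0.6 F_EXX × L) = 54.2 × 2.0 / (0.6 × 60 × 10) = 0.3011 in.
Required leg w = t_e / 0.707 = 0.4259 in → use 7/16 in.

w = 7/16 in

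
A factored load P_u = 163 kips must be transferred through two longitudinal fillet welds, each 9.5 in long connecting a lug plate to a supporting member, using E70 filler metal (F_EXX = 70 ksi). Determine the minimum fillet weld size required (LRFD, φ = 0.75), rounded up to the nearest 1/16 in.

w = 7/16 in

Total weld length L = 19 in.
Required throat t_e = P_u / (φ × 0.6 F_EXX × L) = 163 / (0.75 × 0.6 × 70 × 19) = 0.2723 in.
Required leg w = t_e / 0.707 = 0.3852 in → use 7/16 in.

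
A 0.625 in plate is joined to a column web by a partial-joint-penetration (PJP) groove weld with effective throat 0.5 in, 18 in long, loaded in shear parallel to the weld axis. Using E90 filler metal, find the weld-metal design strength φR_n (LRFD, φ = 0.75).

φR_n ≈ 364 kips

E90XX → F_EXX = 90 ksi.
Effective throat (given) t_e = 0.5 in.
A_we = 0.5 × 18 = 9 in².
F_nw = 0.6 F_EXX = 54 ksi.
φR_n = 0.75 × 54 × 9 = 364.5 kips.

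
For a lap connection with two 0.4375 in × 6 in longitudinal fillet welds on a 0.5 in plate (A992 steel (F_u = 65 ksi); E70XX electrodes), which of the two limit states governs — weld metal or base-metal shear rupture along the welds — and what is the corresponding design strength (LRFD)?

φR_n ≈ 117 kips (weld metal governs)

E70XX → F_EXX = 70 ksi.
t_e = 0.707 × 0.4375 = 0.3093 in; L = 12 in.
Weld metal: φR_n = 0.75 × 0.6 × 70 × 0.3093 × 12 = 116.9 kips.
Base metal (shear rupture): φR_n = 0.75 × 0.6 × 65 × 0.5 × 12 = 175.5 kips.
Governing: weld metal.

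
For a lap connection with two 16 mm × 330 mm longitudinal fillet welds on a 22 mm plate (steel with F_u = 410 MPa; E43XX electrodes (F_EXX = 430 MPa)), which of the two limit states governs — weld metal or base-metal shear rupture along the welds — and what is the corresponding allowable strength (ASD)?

t_e = 0.707 × 16 = 11.31 mm; L = 660 mm.
Weld metal: R_n/Ω = (1/2.0) × 0.6 × 430 × 11.31 × 660 × 10⁻³ = 963.1 kN.
Base metal (shear rupture): R_n/Ω = (1/2.0) × 0.6 × 410 × 22 × 660 × 10⁻³ = 1786 kN.
Governing: weld metal.

R_n/Ω ≈ 963 kN (weld metal governs)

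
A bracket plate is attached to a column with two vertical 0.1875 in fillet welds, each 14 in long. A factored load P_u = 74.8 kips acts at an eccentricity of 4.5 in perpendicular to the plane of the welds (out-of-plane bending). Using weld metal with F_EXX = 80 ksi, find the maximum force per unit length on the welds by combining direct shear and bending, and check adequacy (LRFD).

f_max ≈ 5.8 kip/in; NOT adequate

L_w = 2 × 14 = 28 in; section modulus (unit throat) S = 2 × L²/6 = 65.33 in².
Direct shear f_v = P/L_w = 74.8/28 = 2.671 kip/in.
Moment M = P × e = 74.8 × 4.5 = 336.6 kip·in; bending f_b = M/S = 5.152 kip/in.
f_max = √(f_v² + f_b²) = √(2.671² + 5.152²) = 5.803 kip/in.
φr_n = 0.75 × 0.6 × 80 × (0.707 × 0.1875) = 4.772 kip/in → NOT adequate.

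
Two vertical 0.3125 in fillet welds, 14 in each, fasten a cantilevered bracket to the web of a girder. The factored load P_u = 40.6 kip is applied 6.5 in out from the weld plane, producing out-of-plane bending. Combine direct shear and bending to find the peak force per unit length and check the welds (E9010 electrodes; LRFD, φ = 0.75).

f_max ≈ 4.29 kip/in; adequate

E90XX → F_EXX = 90 ksi.
L_w = 2 × 14 = 28 in; section modulus (unit throat) S = 2 × L²/6 = 65.33 in².
Direct shear f_v = P/L_w = 40.6/28 = 1.45 kip/in.
Moment M = P × e = 40.6 × 6.5 = 263.9 kip·in; bending f_b = M/S = 4.039 kip/in.
f_max = √(f_v² + f_b²) = √(1.45² + 4.039²) = 4.292 kip/in.
φr_n = 0.75 × 0.6 × 90 × (0.707 × 0.3125) = 8.948 kip/in → adequate.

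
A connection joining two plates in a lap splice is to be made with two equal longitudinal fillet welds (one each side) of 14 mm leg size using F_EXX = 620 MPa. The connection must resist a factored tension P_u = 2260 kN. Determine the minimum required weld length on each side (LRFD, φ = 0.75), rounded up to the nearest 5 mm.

Throat t_e = 0.707 × 14 = 9.898 mm.
φr_n = 0.75 × 0.6 × 620 × 9.898 × 10⁻³ = 2.762 kN/mm.
L_req = P_u / φr_n = 2260 / 2.762 = 818.4 mm total.
Per side: 818.4 / 2 = 409.2 mm.
Round up → use L = 410 mm on each side.

L = 410 mm on each side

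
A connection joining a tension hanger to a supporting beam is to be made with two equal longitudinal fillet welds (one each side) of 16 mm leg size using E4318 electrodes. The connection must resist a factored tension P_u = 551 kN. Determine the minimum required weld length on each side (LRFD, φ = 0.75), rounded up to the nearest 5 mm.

E43XX → F_EXX = 430 MPa.
Throat t_e = 0.707 × 16 = 11.31 mm.
φr_n = 0.75 × 0.6 × 430 × 11.31 × 10⁻³ = 2.189 kN/mm.
L_req = P_u / φr_n = 551 / 2.189 = 251.7 mm total.
Per side: 251.7 / 2 = 125.9 mm.
Round up → use L = 130 mm on each side.

L = 130 mm on each side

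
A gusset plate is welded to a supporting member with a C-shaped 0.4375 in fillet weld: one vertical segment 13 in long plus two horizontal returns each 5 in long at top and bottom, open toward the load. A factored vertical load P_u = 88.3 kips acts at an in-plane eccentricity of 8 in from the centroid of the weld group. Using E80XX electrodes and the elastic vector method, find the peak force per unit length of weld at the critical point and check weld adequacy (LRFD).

E80XX → F_EXX = 80 ksi.
Total weld length L_w = 23 in. Treat welds as unit-width lines.
Centroid: x̄ = 2×5×2.5 / 23 = 1.087 in from the vertical weld.
Polar moment about centroid: J = I_x + I_y = [13³/12 + 2×5×6.5²] + [13×1.087² + 2(5³/12 + 5×1.413²)] = 661.7 in³.
Direct shear f_v = P/L_w = 88.3 / 23 = 3.839 kip/in (vertical).
Torsion M = P·e = 88.3 × 8 = 706.4 kip·in.
Critical point at (x, y) = (3.913, 6.5) from centroid. f_tx = M·y/J = 6.939 kip/in; f_ty = M·x/J = 4.177 kip/in.
Resultant f_max = √[f_tx² + (f_v + f_ty)²] = √[6.939² + (3.839 + 4.177)²] = 10.6 kip/in.
Capacity per unit length: φr_n = 0.75 × 0.6 × 80 × (0.707 × 0.4375) = 11.14 kip/in.
10.6 ≤ 11.14 → adequate.

f_max ≈ 10.6 kip/in; adequate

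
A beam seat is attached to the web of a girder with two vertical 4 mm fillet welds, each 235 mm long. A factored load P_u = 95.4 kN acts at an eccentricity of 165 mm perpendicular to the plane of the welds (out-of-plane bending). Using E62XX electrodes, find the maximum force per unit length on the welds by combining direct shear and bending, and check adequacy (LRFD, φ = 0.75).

f_max ≈ 879 N/mm; NOT adequate

E62XX → F_EXX = 620 MPa.
L_w = 2 × 235 = 470 mm; section modulus (unit throat) S = 2 × L²/6 = 18410 mm².
Direct shear f_v = P/L_w = 95.4×10³/470 = 203 N/mm.
Moment M = P × e = 95.4×10³ × 165 = 15741000 N·mm; bending f_b = M/S = 855.1 N/mm.
f_max = √(f_v² + f_b²) = √(203² + 855.1²) = 878.9 N/mm.
φr_n = 0.75 × 0.6 × 620 × (0.707 × 4) = 789 N/mm → NOT adequate.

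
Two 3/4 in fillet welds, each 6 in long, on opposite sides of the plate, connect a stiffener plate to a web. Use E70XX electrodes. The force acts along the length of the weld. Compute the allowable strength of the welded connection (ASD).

R_n/Ω ≈ 134 kips

E70XX → F_EXX = 70 ksi.
Effective throat t_e = 0.707 × 0.75 = 0.5302 in.
Total length L = 12 in; A_we = 0.5302 × 12 = 6.363 in².
F_nw = 0.6 F_EXX = 0.6 × 70 = 42 ksi.
R_n = 42 × 6.363 = 267.2 kips; R_n/Ω = 267.2/2.0 = 133.6 kips.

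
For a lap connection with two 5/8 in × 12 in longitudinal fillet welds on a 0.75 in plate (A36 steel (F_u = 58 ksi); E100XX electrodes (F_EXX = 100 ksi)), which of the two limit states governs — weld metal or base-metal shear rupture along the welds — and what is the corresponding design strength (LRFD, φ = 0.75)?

t_e = 0.707 × 0.625 = 0.4419 in; L = 24 in.
Weld metal: φR_n = 0.75 × 0.6 × 100 × 0.4419 × 24 = 477.2 kips.
Base metal (shear rupture): φR_n = 0.75 × 0.6 × 58 × 0.75 × 24 = 469.8 kips.
Governing: base-metal shear rupture.

φR_n ≈ 470 kips (base-metal shear rupture governs)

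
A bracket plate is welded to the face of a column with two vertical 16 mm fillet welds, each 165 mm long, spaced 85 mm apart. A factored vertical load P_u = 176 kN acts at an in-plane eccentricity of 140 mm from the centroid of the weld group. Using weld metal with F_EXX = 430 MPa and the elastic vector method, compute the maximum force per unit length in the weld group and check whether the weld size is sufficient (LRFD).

f_max ≈ 2000 N/mm; adequate

Total weld length L_w = 330 mm. Treat welds as unit-width lines.
Polar moment about centroid: J = 2[d³/12 + d(b/2)²] = 2[165³/12 + 165×42.5²] = 1345000 mm³.
Direct shear f_v = P/L_w = 176×10³ / 330 = 533.3 N/mm (vertical).
Torsion M = P·e = 176×10³ × 140 = 24640000 N·mm.
Critical point at (x, y) = (42.5, 82.5) from centroid. f_tx = M·y/J = 1512 N/mm; f_ty = M·x/J = 778.7 N/mm.
Resultant f_max = √[f_tx² + (f_v + f_ty)²] = √[1512² + (533.3 + 778.7)²] = 2002 N/mm.
Capacity per unit length: φr_n = 0.75 × 0.6 × 430 × (0.707 × 16) = 2189 N/mm.
2002 ≤ 2189 → adequate.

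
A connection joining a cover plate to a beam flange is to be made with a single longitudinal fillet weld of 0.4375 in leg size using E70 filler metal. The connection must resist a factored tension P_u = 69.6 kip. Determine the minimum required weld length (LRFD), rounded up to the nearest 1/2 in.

L = 7.5 in

E70XX → F_EXX = 70 ksi.
Throat t_e = 0.707 × 0.4375 = 0.3093 in.
φr_n = 0.75 × 0.6 × 70 × 0.3093 = 9.743 kip/in.
L_req = P_u / φr_n = 69.6 / 9.743 = 7.143 in total.
Round up → use L = 7.5 in.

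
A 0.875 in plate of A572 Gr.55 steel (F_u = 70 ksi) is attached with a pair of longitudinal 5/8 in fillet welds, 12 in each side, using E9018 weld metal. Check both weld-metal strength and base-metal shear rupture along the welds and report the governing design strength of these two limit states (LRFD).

E90XX → F_EXX = 90 ksi.
t_e = 0.707 × 0.625 = 0.4419 in; L = 24 in.
Weld metal: φR_n = 0.75 × 0.6 × 90 × 0.4419 × 24 = 429.5 kips.
Base metal (shear rupture): φR_n = 0.75 × 0.6 × 70 × 0.875 × 24 = 661.5 kips.
Governing: weld metal.

φR_n ≈ 430 kips (weld metal governs)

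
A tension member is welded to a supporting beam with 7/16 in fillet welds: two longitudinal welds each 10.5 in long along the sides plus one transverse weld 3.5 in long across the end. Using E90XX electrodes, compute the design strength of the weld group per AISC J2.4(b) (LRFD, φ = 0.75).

φR_n ≈ 307 kips

E90XX → F_EXX = 90 ksi.
t_e = 0.707 × 0.4375 = 0.3093 in.
R_nwl = 0.6 × 90 × 0.3093 × 21 = 350.8 kips (longitudinal, 2 welds).
R_nwt = 0.6 × 90 × 0.3093 × 3.5 = 58.46 kips (transverse, base value).
(i) R_nwl + R_nwt = 409.2 kips; (ii) 0.85 R_nwl + 1.5 R_nwt = 385.8 kips.
R_n = max = 409.2 kips [governs: (i)]; φR_n = 306.9 kips.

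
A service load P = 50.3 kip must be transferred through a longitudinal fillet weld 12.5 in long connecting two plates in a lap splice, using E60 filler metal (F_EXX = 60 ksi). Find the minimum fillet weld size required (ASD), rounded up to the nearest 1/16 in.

w = 3/8 in

Total weld length L = 12.5 in.
Required throat t_e = P × Ω / (0.6 F_EXX × L) = 50.3 × 2.0 / (0.6 × 60 × 12.5) = 0.2236 in.
Required leg w = t_e / 0.707 = 0.3162 in → use 3/8 in.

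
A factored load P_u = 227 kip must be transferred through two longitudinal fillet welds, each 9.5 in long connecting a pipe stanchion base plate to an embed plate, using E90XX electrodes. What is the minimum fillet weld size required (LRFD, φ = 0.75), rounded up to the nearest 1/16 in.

w = 7/16 in

E90XX → F_EXX = 90 ksi.
Total weld length L = 19 in.
Required throat t_e = P_u / (φ × 0.6 F_EXX × L) = 227 / (0.75 × 0.6 × 90 × 19) = 0.295 in.
Required leg w = t_e / 0.707 = 0.4173 in → use 7/16 in.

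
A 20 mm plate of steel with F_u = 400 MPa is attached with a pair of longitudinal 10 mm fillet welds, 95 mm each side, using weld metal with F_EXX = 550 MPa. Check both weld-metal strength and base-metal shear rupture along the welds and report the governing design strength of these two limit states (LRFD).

t_e = 0.707 × 10 = 7.07 mm; L = 190 mm.
Weld metal: φR_n = 0.75 × 0.6 × 550 × 7.07 × 190 × 10⁻³ = 332.5 kN.
Base metal (shear rupture): φR_n = 0.75 × 0.6 × 400 × 20 × 190 × 10⁻³ = 684 kN.
Governing: weld metal.

φR_n ≈ 332 kN (weld metal governs)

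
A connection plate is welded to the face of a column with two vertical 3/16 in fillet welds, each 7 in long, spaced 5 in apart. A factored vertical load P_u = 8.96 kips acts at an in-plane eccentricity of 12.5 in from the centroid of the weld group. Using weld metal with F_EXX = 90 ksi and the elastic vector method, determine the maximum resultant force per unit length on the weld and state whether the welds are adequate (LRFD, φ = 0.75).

f_max ≈ 3.74 kip/in; adequate

Total weld length L_w = 14 in. Treat welds as unit-width lines.
Polar moment about centroid: J = 2[d³/12 + d(b/2)²] = 2[7³/12 + 7×2.5²] = 144.7 in³.
Direct shear f_v = P/L_w = 8.96 / 14 = 0.64 kip/in (vertical).
Torsion M = P·e = 8.96 × 12.5 = 112 kip·in.
Critical point at (x, y) = (2.5, 3.5) from centroid. f_tx = M·y/J = 2.71 kip/in; f_ty = M·x/J = 1.935 kip/in.
Resultant f_max = √[f_tx² + (f_v + f_ty)²] = √[2.71² + (0.64 + 1.935)²] = 3.738 kip/in.
Capacity per unit length: φr_n = 0.75 × 0.6 × 90 × (0.707 × 0.1875) = 5.369 kip/in.
3.738 ≤ 5.369 → adequate.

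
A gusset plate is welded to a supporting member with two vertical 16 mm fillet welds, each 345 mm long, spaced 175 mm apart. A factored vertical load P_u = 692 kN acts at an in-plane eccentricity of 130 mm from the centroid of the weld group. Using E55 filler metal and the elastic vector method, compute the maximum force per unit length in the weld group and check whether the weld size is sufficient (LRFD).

E55XX → F_EXX = 550 MPa.
Total weld length L_w = 690 mm. Treat welds as unit-width lines.
Polar moment about centroid: J = 2[d³/12 + d(b/2)²] = 2[345³/12 + 345×87.5²] = 12130000 mm³.
Direct shear f_v = P/L_w = 692×10³ / 690 = 1003 N/mm (vertical).
Torsion M = P·e = 692×10³ × 130 = 89960000 N·mm.
Critical point at (x, y) = (87.5, 172.5) from centroid. f_tx = M·y/J = 1280 N/mm; f_ty = M·x/J = 649.1 N/mm.
Resultant f_max = √[f_tx² + (f_v + f_ty)²] = √[1280² + (1003 + 649.1)²] = 2090 N/mm.
Capacity per unit length: φr_n = 0.75 × 0.6 × 550 × (0.707 × 16) = 2800 N/mm.
2090 ≤ 2800 → adequate.

f_max ≈ 2090 N/mm; adequate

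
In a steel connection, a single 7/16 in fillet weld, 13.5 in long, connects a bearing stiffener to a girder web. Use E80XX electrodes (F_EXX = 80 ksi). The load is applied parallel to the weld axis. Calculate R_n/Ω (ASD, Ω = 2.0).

Effective throat t_e = 0.707 × 0.4375 = 0.3093 in.
Total length L = 13.5 in; A_we = 0.3093 × 13.5 = 4.176 in².
F_nw = 0.6 F_EXX = 0.6 × 80 = 48 ksi.
R_n = 48 × 4.176 = 200.4 kip; R_n/Ω = 200.4/2.0 = 100.2 kip.

R_n/Ω ≈ 100 kip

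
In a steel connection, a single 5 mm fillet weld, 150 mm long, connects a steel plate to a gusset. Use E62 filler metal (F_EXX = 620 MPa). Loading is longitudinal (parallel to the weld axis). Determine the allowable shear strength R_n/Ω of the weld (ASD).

R_n/Ω ≈ 98.6 kN

Effective throat t_e = 0.707 × 5 = 3.535 mm.
Total length L = 150 mm; A_we = 3.535 × 150 = 530.2 mm².
F_nw = 0.6 F_EXX = 0.6 × 620 = 372 MPa.
R_n = 372 × 530.2 × 10⁻³ = 197.3 kN; R_n/Ω = 197.3/2.0 = 98.63 kN.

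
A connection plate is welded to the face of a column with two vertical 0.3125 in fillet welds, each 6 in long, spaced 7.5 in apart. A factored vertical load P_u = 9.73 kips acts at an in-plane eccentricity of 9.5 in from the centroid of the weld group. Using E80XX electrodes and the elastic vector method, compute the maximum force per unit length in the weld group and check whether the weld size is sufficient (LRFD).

E80XX → F_EXX = 80 ksi.
Total weld length L_w = 12 in. Treat welds as unit-width lines.
Polar moment about centroid: J = 2[d³/12 + d(b/2)²] = 2[6³/12 + 6×3.75²] = 204.8 in³.
Direct shear f_v = P/L_w = 9.73 / 12 = 0.8108 kip/in (vertical).
Torsion M = P·e = 9.73 × 9.5 = 92.435 kip·in.
Critical point at (x, y) = (3.75, 3) from centroid. f_tx = M·y/J = 1.354 kip/in; f_ty = M·x/J = 1.693 kip/in.
Resultant f_max = √[f_tx² + (f_v + f_ty)²] = √[1.354² + (0.8108 + 1.693)²] = 2.847 kip/in.
Capacity per unit length: φr_n = 0.75 × 0.6 × 80 × (0.707 × 0.3125) = 7.954 kip/in.
2.847 ≤ 7.954 → adequate.

f_max ≈ 2.85 kip/in; adequate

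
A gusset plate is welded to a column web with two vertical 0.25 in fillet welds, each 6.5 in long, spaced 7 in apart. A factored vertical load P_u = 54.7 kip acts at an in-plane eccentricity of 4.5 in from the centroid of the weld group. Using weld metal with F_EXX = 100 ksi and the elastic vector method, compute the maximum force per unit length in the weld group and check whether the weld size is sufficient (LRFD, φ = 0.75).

Total weld length L_w = 13 in. Treat welds as unit-width lines.
Polar moment about centroid: J = 2[d³/12 + d(b/2)²] = 2[6.5³/12 + 6.5×3.5²] = 205 in³.
Direct shear f_v = P/L_w = 54.7 / 13 = 4.208 kip/in (vertical).
Torsion M = P·e = 54.7 × 4.5 = 246.15 kip·in.
Critical point at (x, y) = (3.5, 3.25) from centroid. f_tx = M·y/J = 3.902 kip/in; f_ty = M·x/J = 4.202 kip/in.
Resultant f_max = √[f_tx² + (f_v + f_ty)²] = √[3.902² + (4.208 + 4.202)²] = 9.271 kip/in.
Capacity per unit length: φr_n = 0.75 × 0.6 × 100 × (0.707 × 0.25) = 7.954 kip/in.
9.271 > 7.954 → NOT adequate.

f_max ≈ 9.27 kip/in; NOT adequate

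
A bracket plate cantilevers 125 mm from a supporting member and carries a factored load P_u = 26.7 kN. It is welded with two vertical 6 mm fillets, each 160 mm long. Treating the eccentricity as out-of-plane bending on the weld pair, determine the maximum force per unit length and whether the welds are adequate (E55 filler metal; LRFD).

f_max ≈ 400 N/mm; adequate

E55XX → F_EXX = 550 MPa.
L_w = 2 × 160 = 320 mm; section modulus (unit throat) S = 2 × L²/6 = 8533 mm².
Direct shear f_v = P/L_w = 26.7×10³/320 = 83.44 N/mm.
Moment M = P × e = 26.7×10³ × 125 = 3337500 N·mm; bending f_b = M/S = 391.1 N/mm.
f_max = √(f_v² + f_b²) = √(83.44² + 391.1²) = 399.9 N/mm.
φr_n = 0.75 × 0.6 × 550 × (0.707 × 6) = 1050 N/mm → adequate.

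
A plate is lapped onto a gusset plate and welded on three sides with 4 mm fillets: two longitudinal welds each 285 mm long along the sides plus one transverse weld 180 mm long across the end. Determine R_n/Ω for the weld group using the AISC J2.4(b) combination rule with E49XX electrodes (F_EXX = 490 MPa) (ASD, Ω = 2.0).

R_n/Ω ≈ 314 kN

t_e = 0.707 × 4 = 2.828 mm.
R_nwl = 0.6 × 490 × 2.828 × 570 × 10⁻³ = 473.9 kN (longitudinal, 2 welds).
R_nwt = 0.6 × 490 × 2.828 × 180 × 10⁻³ = 149.7 kN (transverse, base value).
(i) R_nwl + R_nwt = 623.6 kN; (ii) 0.85 R_nwl + 1.5 R_nwt = 627.3 kN.
R_n = max = 627.3 kN [governs: (ii)]; R_n/Ω = 313.7 kN.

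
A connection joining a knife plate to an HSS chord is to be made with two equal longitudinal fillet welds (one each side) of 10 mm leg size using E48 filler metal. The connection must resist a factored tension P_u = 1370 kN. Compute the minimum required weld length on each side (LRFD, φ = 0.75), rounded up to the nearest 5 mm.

L = 450 mm on each side

E48XX → F_EXX = 480 MPa.
Throat t_e = 0.707 × 10 = 7.07 mm.
φr_n = 0.75 × 0.6 × 480 × 7.07 × 10⁻³ = 1.527 kN/mm.
L_req = P_u / φr_n = 1370 / 1.527 = 897.1 mm total.
Per side: 897.1 / 2 = 448.6 mm.
Round up → use L = 450 mm on each side.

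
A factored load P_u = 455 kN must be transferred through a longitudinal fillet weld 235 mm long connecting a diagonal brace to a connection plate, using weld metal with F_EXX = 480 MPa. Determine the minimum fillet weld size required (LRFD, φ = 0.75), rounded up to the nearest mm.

w = 13 mm

Total weld length L = 235 mm.
Required throat t_e = P_u / (φ × 0.6 F_EXX × L) = 455 / (0.75 × 0.6 × 480 × 235 × 10⁻³) = 8.964 mm.
Required leg w = t_e / 0.707 = 12.68 mm → use 13 mm.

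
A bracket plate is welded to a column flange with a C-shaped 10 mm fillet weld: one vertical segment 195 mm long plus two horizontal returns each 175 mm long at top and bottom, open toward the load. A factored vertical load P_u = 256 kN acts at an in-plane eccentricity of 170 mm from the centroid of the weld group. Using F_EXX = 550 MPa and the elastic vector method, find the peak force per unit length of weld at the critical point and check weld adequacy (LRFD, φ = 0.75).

f_max ≈ 1550 N/mm; adequate

Total weld length L_w = 545 mm. Treat welds as unit-width lines.
Centroid: x̄ = 2×175×87.5 / 545 = 56.19 mm from the vertical weld.
Polar moment about centroid: J = I_x + I_y = [195³/12 + 2×175×97.5²] + [195×56.19² + 2(175³/12 + 175×31.31²)] = 5797000 mm³.
Direct shear f_v = P/L_w = 256×10³ / 545 = 469.7 N/mm (vertical).
Torsion M = P·e = 256×10³ × 170 = 43520000 N·mm.
Critical point at (x, y) = (118.8, 97.5) from centroid. f_tx = M·y/J = 732 N/mm; f_ty = M·x/J = 891.9 N/mm.
Resultant f_max = √[f_tx² + (f_v + f_ty)²] = √[732² + (469.7 + 891.9)²] = 1546 N/mm.
Capacity per unit length: φr_n = 0.75 × 0.6 × 550 × (0.707 × 10) = 1750 N/mm.
1546 ≤ 1750 → adequate.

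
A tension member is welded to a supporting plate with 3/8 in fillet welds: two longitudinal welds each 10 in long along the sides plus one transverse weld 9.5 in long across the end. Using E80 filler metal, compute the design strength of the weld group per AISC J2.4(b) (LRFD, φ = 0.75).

φR_n ≈ 298 kips

E80XX → F_EXX = 80 ksi.
t_e = 0.707 × 0.375 = 0.2651 in.
R_nwl = 0.6 × 80 × 0.2651 × 20 = 254.5 kips (longitudinal, 2 welds).
R_nwt = 0.6 × 80 × 0.2651 × 9.5 = 120.9 kips (transverse, base value).
(i) R_nwl + R_nwt = 375.4 kips; (ii) 0.85 R_nwl + 1.5 R_nwt = 397.7 kips.
R_n = max = 397.7 kips [governs: (ii)]; φR_n = 298.3 kips.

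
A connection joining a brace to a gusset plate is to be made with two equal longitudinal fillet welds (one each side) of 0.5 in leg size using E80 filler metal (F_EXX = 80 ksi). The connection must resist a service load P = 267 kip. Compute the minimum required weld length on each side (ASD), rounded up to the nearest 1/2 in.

Throat t_e = 0.707 × 0.5 = 0.3535 in.
r_n/Ω = (0.6 × 80 × 0.3535) / 2.0 = 8.484 kip/in.
L_req = P / (r_n/Ω) = 267 / 8.484 = 31.47 in total.
Per side: 31.47 / 2 = 15.74 in.
Round up → use L = 16 in on each side.

L = 16 in on each side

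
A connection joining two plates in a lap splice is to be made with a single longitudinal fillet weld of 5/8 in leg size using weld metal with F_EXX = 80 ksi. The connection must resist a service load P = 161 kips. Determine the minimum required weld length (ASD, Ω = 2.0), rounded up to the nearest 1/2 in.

Throat t_e = 0.707 × 0.625 = 0.4419 in.
r_n/Ω = (0.6 × 80 × 0.4419) / 2.0 = 10.6 kip/in.
L_req = P / (r_n/Ω) = 161 / 10.6 = 15.18 in total.
Round up → use L = 15.5 in.

L = 15.5 in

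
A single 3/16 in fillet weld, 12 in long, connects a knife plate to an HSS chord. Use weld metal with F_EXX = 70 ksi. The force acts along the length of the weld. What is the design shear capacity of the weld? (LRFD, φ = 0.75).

φR_n ≈ 50.1 kips

Effective throat t_e = 0.707 × 0.1875 = 0.1326 in.
Total length L = 12 in; A_we = 0.1326 × 12 = 1.591 in².
F_nw = 0.6 F_EXX = 0.6 × 70 = 42 ksi.
φR_n = 0.75 × 42 × 1.591 = 50.11 kips.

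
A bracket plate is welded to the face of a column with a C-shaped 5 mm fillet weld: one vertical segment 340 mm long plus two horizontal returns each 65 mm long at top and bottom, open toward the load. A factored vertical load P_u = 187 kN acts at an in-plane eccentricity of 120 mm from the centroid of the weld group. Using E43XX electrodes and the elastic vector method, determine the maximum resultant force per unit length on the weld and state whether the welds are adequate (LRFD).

E43XX → F_EXX = 430 MPa.
Total weld length L_w = 470 mm. Treat welds as unit-width lines.
Centroid: x̄ = 2×65×32.5 / 470 = 8.989 mm from the vertical weld.
Polar moment about centroid: J = I_x + I_y = [340³/12 + 2×65×170²] + [340×8.989² + 2(65³/12 + 65×23.51²)] = 7177000 mm³.
Direct shear f_v = P/L_w = 187×10³ / 470 = 397.9 N/mm (vertical).
Torsion M = P·e = 187×10³ × 120 = 22440000 N·mm.
Critical point at (x, y) = (56.01, 170) from centroid. f_tx = M·y/J = 531.5 N/mm; f_ty = M·x/J = 175.1 N/mm.
Resultant f_max = √[f_tx² + (f_v + f_ty)²] = √[531.5² + (397.9 + 175.1)²] = 781.5 N/mm.
Capacity per unit length: φr_n = 0.75 × 0.6 × 430 × (0.707 × 5) = 684 N/mm.
781.5 > 684 → NOT adequate.

f_max ≈ 782 N/mm; NOT adequate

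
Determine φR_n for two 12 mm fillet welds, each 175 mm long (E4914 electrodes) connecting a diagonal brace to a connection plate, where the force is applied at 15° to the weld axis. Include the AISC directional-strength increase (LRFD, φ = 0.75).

φR_n ≈ 698 kN

E49XX → F_EXX = 490 MPa.
t_e = 0.707 × 12 = 8.484 mm; A_we = 8.484 × 350 = 2969 mm².
Directional factor: 1.0 + 0.5 sin^1.5(15°) = 1.066.
F_nw = 0.6 × 490 × 1.066 = 313.4 MPa.
φR_n = 0.75 × 313.4 × 2969 × 10⁻³ = 697.9 kN.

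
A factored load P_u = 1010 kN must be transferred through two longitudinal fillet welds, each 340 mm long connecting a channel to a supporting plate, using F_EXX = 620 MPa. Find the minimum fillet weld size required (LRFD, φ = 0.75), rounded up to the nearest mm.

w = 8 mm

Total weld length L = 680 mm.
Required throat t_e = P_u / (φ × 0.6 F_EXX × L) = 1010 / (0.75 × 0.6 × 620 × 680 × 10⁻³) = 5.324 mm.
Required leg w = t_e / 0.707 = 7.53 mm → use 8 mm.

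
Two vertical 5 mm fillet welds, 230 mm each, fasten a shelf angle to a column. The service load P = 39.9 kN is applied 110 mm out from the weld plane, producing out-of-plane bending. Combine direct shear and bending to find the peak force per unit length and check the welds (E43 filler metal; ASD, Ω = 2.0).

E43XX → F_EXX = 430 MPa.
L_w = 2 × 230 = 460 mm; section modulus (unit throat) S = 2 × L²/6 = 17630 mm².
Direct shear f_v = P/L_w = 39.9×10³/460 = 86.74 N/mm.
Moment M = P × e = 39.9×10³ × 110 = 4389000 N·mm; bending f_b = M/S = 248.9 N/mm.
f_max = √(f_v² + f_b²) = √(86.74² + 248.9²) = 263.6 N/mm.
r_n/Ω = (1/2.0) × 0.6 × 430 × (0.707 × 5) = 456 N/mm → adequate.

f_max ≈ 264 N/mm; adequate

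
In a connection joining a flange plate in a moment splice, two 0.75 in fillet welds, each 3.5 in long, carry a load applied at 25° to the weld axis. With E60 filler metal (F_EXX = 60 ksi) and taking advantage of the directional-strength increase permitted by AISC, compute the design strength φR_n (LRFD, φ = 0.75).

φR_n ≈ 114 kip

t_e = 0.707 × 0.75 = 0.5302 in; A_we = 0.5302 × 7 = 3.712 in².
Directional factor: 1.0 + 0.5 sin^1.5(25°) = 1.137.
F_nw = 0.6 × 60 × 1.137 = 40.95 ksi.
φR_n = 0.75 × 40.95 × 3.712 = 114 kip.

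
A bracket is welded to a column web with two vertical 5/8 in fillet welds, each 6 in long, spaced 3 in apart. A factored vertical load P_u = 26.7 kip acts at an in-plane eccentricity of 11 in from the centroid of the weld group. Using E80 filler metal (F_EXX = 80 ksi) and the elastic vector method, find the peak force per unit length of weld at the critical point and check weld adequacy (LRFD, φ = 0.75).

Total weld length L_w = 12 in. Treat welds as unit-width lines.
Polar moment about centroid: J = 2[d³/12 + d(b/2)²] = 2[6³/12 + 6×1.5²] = 63 in³.
Direct shear f_v = P/L_w = 26.7 / 12 = 2.225 kip/in (vertical).
Torsion M = P·e = 26.7 × 11 = 293.7 kip·in.
Critical point at (x, y) = (1.5, 3) from centroid. f_tx = M·y/J = 13.99 kip/in; f_ty = M·x/J = 6.993 kip/in.
Resultant f_max = √[f_tx² + (f_v + f_ty)²] = √[13.99² + (2.225 + 6.993)²] = 16.75 kip/in.
Capacity per unit length: φr_n = 0.75 × 0.6 × 80 × (0.707 × 0.625) = 15.91 kip/in.
16.75 > 15.91 → NOT adequate.

f_max ≈ 16.8 kip/in; NOT adequate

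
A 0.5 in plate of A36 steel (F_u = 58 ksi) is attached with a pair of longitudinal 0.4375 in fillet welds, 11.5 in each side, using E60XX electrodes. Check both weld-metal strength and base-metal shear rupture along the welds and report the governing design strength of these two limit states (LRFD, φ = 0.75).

E60XX → F_EXX = 60 ksi.
t_e = 0.707 × 0.4375 = 0.3093 in; L = 23 in.
Weld metal: φR_n = 0.75 × 0.6 × 60 × 0.3093 × 23 = 192.1 kips.
Base metal (shear rupture): φR_n = 0.75 × 0.6 × 58 × 0.5 × 23 = 300.1 kips.
Governing: weld metal.

φR_n ≈ 192 kips (weld metal governs)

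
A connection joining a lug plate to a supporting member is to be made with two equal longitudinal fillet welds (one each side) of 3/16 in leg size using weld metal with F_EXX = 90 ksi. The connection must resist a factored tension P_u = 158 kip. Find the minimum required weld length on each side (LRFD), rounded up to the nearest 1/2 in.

L = 15 in on each side

Throat t_e = 0.707 × 0.1875 = 0.1326 in.
φr_n = 0.75 × 0.6 × 90 × 0.1326 = 5.369 kip/in.
L_req = P_u / φr_n = 158 / 5.369 = 29.43 in total.
Per side: 29.43 / 2 = 14.71 in.
Round up → use L = 15 in on each side.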